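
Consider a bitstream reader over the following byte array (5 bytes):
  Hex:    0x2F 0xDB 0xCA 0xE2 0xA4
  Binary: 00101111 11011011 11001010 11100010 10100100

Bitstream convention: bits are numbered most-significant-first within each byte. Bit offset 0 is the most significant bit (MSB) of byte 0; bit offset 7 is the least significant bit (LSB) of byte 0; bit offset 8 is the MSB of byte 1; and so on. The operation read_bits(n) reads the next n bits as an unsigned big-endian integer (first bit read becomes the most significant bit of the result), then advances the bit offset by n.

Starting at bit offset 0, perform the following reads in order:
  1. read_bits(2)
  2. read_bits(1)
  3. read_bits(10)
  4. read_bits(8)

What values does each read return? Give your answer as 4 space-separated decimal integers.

Answer: 0 1 507 121

Derivation:
Read 1: bits[0:2] width=2 -> value=0 (bin 00); offset now 2 = byte 0 bit 2; 38 bits remain
Read 2: bits[2:3] width=1 -> value=1 (bin 1); offset now 3 = byte 0 bit 3; 37 bits remain
Read 3: bits[3:13] width=10 -> value=507 (bin 0111111011); offset now 13 = byte 1 bit 5; 27 bits remain
Read 4: bits[13:21] width=8 -> value=121 (bin 01111001); offset now 21 = byte 2 bit 5; 19 bits remain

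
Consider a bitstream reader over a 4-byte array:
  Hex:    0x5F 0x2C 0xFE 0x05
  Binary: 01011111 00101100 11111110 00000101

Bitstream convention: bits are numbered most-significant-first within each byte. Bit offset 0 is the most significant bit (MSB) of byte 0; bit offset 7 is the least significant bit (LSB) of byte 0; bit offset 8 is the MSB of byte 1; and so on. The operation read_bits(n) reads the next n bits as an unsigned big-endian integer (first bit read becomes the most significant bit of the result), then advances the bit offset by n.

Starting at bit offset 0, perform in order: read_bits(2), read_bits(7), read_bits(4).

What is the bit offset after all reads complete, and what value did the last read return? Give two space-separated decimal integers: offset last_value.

Read 1: bits[0:2] width=2 -> value=1 (bin 01); offset now 2 = byte 0 bit 2; 30 bits remain
Read 2: bits[2:9] width=7 -> value=62 (bin 0111110); offset now 9 = byte 1 bit 1; 23 bits remain
Read 3: bits[9:13] width=4 -> value=5 (bin 0101); offset now 13 = byte 1 bit 5; 19 bits remain

Answer: 13 5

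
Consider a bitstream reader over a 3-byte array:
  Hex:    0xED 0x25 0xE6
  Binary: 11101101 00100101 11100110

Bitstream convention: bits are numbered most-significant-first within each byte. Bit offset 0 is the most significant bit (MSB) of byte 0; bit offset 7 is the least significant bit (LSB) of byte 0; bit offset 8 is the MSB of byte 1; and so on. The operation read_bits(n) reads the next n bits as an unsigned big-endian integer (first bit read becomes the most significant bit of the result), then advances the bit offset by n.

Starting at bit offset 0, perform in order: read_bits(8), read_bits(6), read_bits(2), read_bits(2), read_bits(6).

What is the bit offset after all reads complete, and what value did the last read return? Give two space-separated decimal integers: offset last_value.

Answer: 24 38

Derivation:
Read 1: bits[0:8] width=8 -> value=237 (bin 11101101); offset now 8 = byte 1 bit 0; 16 bits remain
Read 2: bits[8:14] width=6 -> value=9 (bin 001001); offset now 14 = byte 1 bit 6; 10 bits remain
Read 3: bits[14:16] width=2 -> value=1 (bin 01); offset now 16 = byte 2 bit 0; 8 bits remain
Read 4: bits[16:18] width=2 -> value=3 (bin 11); offset now 18 = byte 2 bit 2; 6 bits remain
Read 5: bits[18:24] width=6 -> value=38 (bin 100110); offset now 24 = byte 3 bit 0; 0 bits remain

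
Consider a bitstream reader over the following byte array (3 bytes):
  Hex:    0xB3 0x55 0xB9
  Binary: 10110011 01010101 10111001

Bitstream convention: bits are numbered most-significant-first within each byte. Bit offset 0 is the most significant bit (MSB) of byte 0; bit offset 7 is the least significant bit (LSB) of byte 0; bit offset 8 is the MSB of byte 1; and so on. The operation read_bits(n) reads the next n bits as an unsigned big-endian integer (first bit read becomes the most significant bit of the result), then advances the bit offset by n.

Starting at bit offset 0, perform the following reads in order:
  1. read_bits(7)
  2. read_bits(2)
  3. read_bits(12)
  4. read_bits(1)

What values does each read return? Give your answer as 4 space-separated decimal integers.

Answer: 89 2 2743 0

Derivation:
Read 1: bits[0:7] width=7 -> value=89 (bin 1011001); offset now 7 = byte 0 bit 7; 17 bits remain
Read 2: bits[7:9] width=2 -> value=2 (bin 10); offset now 9 = byte 1 bit 1; 15 bits remain
Read 3: bits[9:21] width=12 -> value=2743 (bin 101010110111); offset now 21 = byte 2 bit 5; 3 bits remain
Read 4: bits[21:22] width=1 -> value=0 (bin 0); offset now 22 = byte 2 bit 6; 2 bits remain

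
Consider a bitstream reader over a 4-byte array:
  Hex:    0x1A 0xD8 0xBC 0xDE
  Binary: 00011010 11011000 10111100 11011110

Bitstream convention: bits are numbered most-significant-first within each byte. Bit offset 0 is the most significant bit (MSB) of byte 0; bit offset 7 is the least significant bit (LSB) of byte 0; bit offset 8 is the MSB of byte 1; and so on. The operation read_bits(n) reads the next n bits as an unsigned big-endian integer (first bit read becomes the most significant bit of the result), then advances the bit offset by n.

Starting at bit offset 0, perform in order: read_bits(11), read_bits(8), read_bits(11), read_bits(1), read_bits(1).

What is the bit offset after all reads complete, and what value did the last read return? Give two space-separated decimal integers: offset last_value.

Answer: 32 0

Derivation:
Read 1: bits[0:11] width=11 -> value=214 (bin 00011010110); offset now 11 = byte 1 bit 3; 21 bits remain
Read 2: bits[11:19] width=8 -> value=197 (bin 11000101); offset now 19 = byte 2 bit 3; 13 bits remain
Read 3: bits[19:30] width=11 -> value=1847 (bin 11100110111); offset now 30 = byte 3 bit 6; 2 bits remain
Read 4: bits[30:31] width=1 -> value=1 (bin 1); offset now 31 = byte 3 bit 7; 1 bits remain
Read 5: bits[31:32] width=1 -> value=0 (bin 0); offset now 32 = byte 4 bit 0; 0 bits remain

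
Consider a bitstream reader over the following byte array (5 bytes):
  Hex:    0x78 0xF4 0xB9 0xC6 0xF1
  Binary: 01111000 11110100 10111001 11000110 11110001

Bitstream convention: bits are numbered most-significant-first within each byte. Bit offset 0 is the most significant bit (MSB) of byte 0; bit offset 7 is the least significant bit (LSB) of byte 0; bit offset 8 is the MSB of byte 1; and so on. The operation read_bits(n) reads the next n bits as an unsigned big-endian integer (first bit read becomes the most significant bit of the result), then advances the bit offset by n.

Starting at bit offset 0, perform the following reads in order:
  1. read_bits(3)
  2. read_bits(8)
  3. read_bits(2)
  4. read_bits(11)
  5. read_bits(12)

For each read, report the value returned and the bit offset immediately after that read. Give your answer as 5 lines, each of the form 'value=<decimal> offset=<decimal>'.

Read 1: bits[0:3] width=3 -> value=3 (bin 011); offset now 3 = byte 0 bit 3; 37 bits remain
Read 2: bits[3:11] width=8 -> value=199 (bin 11000111); offset now 11 = byte 1 bit 3; 29 bits remain
Read 3: bits[11:13] width=2 -> value=2 (bin 10); offset now 13 = byte 1 bit 5; 27 bits remain
Read 4: bits[13:24] width=11 -> value=1209 (bin 10010111001); offset now 24 = byte 3 bit 0; 16 bits remain
Read 5: bits[24:36] width=12 -> value=3183 (bin 110001101111); offset now 36 = byte 4 bit 4; 4 bits remain

Answer: value=3 offset=3
value=199 offset=11
value=2 offset=13
value=1209 offset=24
value=3183 offset=36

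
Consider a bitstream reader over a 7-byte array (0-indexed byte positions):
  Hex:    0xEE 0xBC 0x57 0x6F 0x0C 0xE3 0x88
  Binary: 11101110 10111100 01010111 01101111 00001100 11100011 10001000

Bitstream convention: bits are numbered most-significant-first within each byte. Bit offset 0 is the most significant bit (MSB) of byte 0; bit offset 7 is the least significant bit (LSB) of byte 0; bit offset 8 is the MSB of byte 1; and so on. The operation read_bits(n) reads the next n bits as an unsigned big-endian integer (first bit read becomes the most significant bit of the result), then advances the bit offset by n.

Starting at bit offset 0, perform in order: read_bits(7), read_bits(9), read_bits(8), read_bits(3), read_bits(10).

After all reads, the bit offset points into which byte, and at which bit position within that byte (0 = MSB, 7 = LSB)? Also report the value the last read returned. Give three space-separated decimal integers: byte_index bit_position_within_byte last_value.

Answer: 4 5 481

Derivation:
Read 1: bits[0:7] width=7 -> value=119 (bin 1110111); offset now 7 = byte 0 bit 7; 49 bits remain
Read 2: bits[7:16] width=9 -> value=188 (bin 010111100); offset now 16 = byte 2 bit 0; 40 bits remain
Read 3: bits[16:24] width=8 -> value=87 (bin 01010111); offset now 24 = byte 3 bit 0; 32 bits remain
Read 4: bits[24:27] width=3 -> value=3 (bin 011); offset now 27 = byte 3 bit 3; 29 bits remain
Read 5: bits[27:37] width=10 -> value=481 (bin 0111100001); offset now 37 = byte 4 bit 5; 19 bits remain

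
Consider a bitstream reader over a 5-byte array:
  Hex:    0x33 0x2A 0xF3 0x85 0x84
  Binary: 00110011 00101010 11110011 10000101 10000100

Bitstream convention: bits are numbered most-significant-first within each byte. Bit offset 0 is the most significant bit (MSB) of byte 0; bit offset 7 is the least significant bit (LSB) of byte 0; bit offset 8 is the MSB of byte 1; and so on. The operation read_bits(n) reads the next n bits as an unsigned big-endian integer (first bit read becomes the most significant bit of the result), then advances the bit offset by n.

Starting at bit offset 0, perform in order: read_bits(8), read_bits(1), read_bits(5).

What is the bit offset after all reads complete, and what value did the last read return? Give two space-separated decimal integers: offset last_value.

Answer: 14 10

Derivation:
Read 1: bits[0:8] width=8 -> value=51 (bin 00110011); offset now 8 = byte 1 bit 0; 32 bits remain
Read 2: bits[8:9] width=1 -> value=0 (bin 0); offset now 9 = byte 1 bit 1; 31 bits remain
Read 3: bits[9:14] width=5 -> value=10 (bin 01010); offset now 14 = byte 1 bit 6; 26 bits remain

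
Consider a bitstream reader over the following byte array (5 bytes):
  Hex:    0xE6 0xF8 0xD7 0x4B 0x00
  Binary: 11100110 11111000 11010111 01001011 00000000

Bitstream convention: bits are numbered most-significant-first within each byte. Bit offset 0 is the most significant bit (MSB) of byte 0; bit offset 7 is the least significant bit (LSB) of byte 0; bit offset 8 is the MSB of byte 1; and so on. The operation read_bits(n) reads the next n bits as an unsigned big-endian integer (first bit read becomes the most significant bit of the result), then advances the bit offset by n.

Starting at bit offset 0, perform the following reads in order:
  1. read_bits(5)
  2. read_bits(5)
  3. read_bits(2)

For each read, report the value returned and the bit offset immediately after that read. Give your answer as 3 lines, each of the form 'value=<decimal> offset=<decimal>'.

Answer: value=28 offset=5
value=27 offset=10
value=3 offset=12

Derivation:
Read 1: bits[0:5] width=5 -> value=28 (bin 11100); offset now 5 = byte 0 bit 5; 35 bits remain
Read 2: bits[5:10] width=5 -> value=27 (bin 11011); offset now 10 = byte 1 bit 2; 30 bits remain
Read 3: bits[10:12] width=2 -> value=3 (bin 11); offset now 12 = byte 1 bit 4; 28 bits remain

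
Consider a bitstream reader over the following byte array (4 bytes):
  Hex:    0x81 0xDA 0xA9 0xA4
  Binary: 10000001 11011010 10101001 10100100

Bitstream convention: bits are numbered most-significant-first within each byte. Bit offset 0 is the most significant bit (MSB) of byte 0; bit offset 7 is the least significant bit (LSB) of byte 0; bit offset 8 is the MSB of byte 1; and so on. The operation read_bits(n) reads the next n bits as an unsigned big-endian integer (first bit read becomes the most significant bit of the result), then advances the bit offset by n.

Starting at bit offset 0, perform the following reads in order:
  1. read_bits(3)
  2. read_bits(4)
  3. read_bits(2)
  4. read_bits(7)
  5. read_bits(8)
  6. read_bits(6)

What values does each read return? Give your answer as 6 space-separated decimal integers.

Answer: 4 0 3 90 169 41

Derivation:
Read 1: bits[0:3] width=3 -> value=4 (bin 100); offset now 3 = byte 0 bit 3; 29 bits remain
Read 2: bits[3:7] width=4 -> value=0 (bin 0000); offset now 7 = byte 0 bit 7; 25 bits remain
Read 3: bits[7:9] width=2 -> value=3 (bin 11); offset now 9 = byte 1 bit 1; 23 bits remain
Read 4: bits[9:16] width=7 -> value=90 (bin 1011010); offset now 16 = byte 2 bit 0; 16 bits remain
Read 5: bits[16:24] width=8 -> value=169 (bin 10101001); offset now 24 = byte 3 bit 0; 8 bits remain
Read 6: bits[24:30] width=6 -> value=41 (bin 101001); offset now 30 = byte 3 bit 6; 2 bits remain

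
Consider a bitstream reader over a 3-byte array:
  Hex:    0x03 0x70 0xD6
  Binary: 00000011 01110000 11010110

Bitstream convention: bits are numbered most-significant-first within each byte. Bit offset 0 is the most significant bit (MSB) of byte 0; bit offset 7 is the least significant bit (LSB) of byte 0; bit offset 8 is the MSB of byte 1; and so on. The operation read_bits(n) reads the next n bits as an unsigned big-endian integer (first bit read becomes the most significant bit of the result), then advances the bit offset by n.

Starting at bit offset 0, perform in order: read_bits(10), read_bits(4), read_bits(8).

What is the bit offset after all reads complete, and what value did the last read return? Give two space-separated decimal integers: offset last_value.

Read 1: bits[0:10] width=10 -> value=13 (bin 0000001101); offset now 10 = byte 1 bit 2; 14 bits remain
Read 2: bits[10:14] width=4 -> value=12 (bin 1100); offset now 14 = byte 1 bit 6; 10 bits remain
Read 3: bits[14:22] width=8 -> value=53 (bin 00110101); offset now 22 = byte 2 bit 6; 2 bits remain

Answer: 22 53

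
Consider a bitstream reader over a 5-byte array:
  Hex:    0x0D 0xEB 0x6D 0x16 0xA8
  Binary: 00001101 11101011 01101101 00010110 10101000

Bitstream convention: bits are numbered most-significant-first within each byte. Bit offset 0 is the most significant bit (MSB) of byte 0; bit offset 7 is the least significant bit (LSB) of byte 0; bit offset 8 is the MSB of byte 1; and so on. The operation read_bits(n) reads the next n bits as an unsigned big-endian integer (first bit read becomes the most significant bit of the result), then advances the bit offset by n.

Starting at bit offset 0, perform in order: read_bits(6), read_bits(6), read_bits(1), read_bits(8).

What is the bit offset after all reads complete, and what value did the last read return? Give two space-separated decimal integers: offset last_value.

Answer: 21 109

Derivation:
Read 1: bits[0:6] width=6 -> value=3 (bin 000011); offset now 6 = byte 0 bit 6; 34 bits remain
Read 2: bits[6:12] width=6 -> value=30 (bin 011110); offset now 12 = byte 1 bit 4; 28 bits remain
Read 3: bits[12:13] width=1 -> value=1 (bin 1); offset now 13 = byte 1 bit 5; 27 bits remain
Read 4: bits[13:21] width=8 -> value=109 (bin 01101101); offset now 21 = byte 2 bit 5; 19 bits remain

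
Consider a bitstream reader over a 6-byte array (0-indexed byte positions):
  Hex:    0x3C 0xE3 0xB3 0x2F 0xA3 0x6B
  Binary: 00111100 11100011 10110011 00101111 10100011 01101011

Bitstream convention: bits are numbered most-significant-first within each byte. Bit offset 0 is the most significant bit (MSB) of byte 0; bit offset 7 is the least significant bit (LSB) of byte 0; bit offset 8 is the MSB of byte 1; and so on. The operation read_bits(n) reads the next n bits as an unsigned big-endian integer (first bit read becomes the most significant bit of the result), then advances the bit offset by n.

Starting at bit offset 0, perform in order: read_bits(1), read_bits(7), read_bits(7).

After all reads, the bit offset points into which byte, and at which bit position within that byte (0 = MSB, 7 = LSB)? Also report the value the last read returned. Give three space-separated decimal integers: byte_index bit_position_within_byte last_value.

Read 1: bits[0:1] width=1 -> value=0 (bin 0); offset now 1 = byte 0 bit 1; 47 bits remain
Read 2: bits[1:8] width=7 -> value=60 (bin 0111100); offset now 8 = byte 1 bit 0; 40 bits remain
Read 3: bits[8:15] width=7 -> value=113 (bin 1110001); offset now 15 = byte 1 bit 7; 33 bits remain

Answer: 1 7 113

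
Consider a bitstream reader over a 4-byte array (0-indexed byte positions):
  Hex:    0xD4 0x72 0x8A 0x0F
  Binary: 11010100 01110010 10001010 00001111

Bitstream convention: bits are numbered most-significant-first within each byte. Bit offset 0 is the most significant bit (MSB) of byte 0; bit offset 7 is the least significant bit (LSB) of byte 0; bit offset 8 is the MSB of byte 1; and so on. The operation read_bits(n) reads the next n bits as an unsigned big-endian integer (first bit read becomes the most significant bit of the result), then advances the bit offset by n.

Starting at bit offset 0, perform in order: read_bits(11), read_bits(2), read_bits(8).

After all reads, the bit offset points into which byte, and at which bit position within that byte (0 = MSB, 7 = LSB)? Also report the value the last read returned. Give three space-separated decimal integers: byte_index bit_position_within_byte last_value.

Read 1: bits[0:11] width=11 -> value=1699 (bin 11010100011); offset now 11 = byte 1 bit 3; 21 bits remain
Read 2: bits[11:13] width=2 -> value=2 (bin 10); offset now 13 = byte 1 bit 5; 19 bits remain
Read 3: bits[13:21] width=8 -> value=81 (bin 01010001); offset now 21 = byte 2 bit 5; 11 bits remain

Answer: 2 5 81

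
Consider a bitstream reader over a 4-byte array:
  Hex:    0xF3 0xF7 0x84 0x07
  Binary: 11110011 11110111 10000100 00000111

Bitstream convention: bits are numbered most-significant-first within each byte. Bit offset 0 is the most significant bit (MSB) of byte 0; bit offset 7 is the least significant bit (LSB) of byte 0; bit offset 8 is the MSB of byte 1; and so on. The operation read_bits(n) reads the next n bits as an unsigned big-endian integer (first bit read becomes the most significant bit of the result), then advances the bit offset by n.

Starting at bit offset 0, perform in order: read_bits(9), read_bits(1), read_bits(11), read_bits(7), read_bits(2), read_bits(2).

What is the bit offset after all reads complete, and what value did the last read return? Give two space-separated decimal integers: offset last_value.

Answer: 32 3

Derivation:
Read 1: bits[0:9] width=9 -> value=487 (bin 111100111); offset now 9 = byte 1 bit 1; 23 bits remain
Read 2: bits[9:10] width=1 -> value=1 (bin 1); offset now 10 = byte 1 bit 2; 22 bits remain
Read 3: bits[10:21] width=11 -> value=1776 (bin 11011110000); offset now 21 = byte 2 bit 5; 11 bits remain
Read 4: bits[21:28] width=7 -> value=64 (bin 1000000); offset now 28 = byte 3 bit 4; 4 bits remain
Read 5: bits[28:30] width=2 -> value=1 (bin 01); offset now 30 = byte 3 bit 6; 2 bits remain
Read 6: bits[30:32] width=2 -> value=3 (bin 11); offset now 32 = byte 4 bit 0; 0 bits remain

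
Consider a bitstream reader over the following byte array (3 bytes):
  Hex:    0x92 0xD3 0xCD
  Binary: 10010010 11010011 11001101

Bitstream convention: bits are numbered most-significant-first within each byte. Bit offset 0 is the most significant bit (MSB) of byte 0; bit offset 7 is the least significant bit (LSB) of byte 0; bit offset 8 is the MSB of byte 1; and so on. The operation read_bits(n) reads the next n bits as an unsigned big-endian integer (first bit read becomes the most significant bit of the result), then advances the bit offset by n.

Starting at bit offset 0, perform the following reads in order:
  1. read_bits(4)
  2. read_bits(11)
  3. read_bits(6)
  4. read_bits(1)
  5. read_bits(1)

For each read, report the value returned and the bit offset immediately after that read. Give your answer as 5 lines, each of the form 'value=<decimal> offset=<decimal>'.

Answer: value=9 offset=4
value=361 offset=15
value=57 offset=21
value=1 offset=22
value=0 offset=23

Derivation:
Read 1: bits[0:4] width=4 -> value=9 (bin 1001); offset now 4 = byte 0 bit 4; 20 bits remain
Read 2: bits[4:15] width=11 -> value=361 (bin 00101101001); offset now 15 = byte 1 bit 7; 9 bits remain
Read 3: bits[15:21] width=6 -> value=57 (bin 111001); offset now 21 = byte 2 bit 5; 3 bits remain
Read 4: bits[21:22] width=1 -> value=1 (bin 1); offset now 22 = byte 2 bit 6; 2 bits remain
Read 5: bits[22:23] width=1 -> value=0 (bin 0); offset now 23 = byte 2 bit 7; 1 bits remain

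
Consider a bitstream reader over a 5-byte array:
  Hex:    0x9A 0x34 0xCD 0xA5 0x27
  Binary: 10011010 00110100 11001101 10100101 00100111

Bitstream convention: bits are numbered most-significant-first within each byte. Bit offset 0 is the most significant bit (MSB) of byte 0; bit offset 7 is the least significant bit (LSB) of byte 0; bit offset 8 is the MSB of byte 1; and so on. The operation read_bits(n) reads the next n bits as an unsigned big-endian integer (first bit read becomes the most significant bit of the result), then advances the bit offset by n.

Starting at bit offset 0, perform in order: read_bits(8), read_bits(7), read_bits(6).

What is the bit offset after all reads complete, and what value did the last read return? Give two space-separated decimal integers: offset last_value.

Answer: 21 25

Derivation:
Read 1: bits[0:8] width=8 -> value=154 (bin 10011010); offset now 8 = byte 1 bit 0; 32 bits remain
Read 2: bits[8:15] width=7 -> value=26 (bin 0011010); offset now 15 = byte 1 bit 7; 25 bits remain
Read 3: bits[15:21] width=6 -> value=25 (bin 011001); offset now 21 = byte 2 bit 5; 19 bits remain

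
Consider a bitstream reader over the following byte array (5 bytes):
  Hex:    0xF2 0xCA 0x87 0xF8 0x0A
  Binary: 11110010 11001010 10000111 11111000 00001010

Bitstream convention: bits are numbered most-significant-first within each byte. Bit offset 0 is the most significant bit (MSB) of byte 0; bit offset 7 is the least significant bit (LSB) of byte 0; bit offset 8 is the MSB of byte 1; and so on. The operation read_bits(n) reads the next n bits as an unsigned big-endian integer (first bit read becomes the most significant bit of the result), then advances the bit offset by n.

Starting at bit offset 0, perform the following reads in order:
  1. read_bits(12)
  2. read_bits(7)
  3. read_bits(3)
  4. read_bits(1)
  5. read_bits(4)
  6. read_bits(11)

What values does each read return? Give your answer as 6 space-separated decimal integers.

Answer: 3884 84 1 1 15 1538

Derivation:
Read 1: bits[0:12] width=12 -> value=3884 (bin 111100101100); offset now 12 = byte 1 bit 4; 28 bits remain
Read 2: bits[12:19] width=7 -> value=84 (bin 1010100); offset now 19 = byte 2 bit 3; 21 bits remain
Read 3: bits[19:22] width=3 -> value=1 (bin 001); offset now 22 = byte 2 bit 6; 18 bits remain
Read 4: bits[22:23] width=1 -> value=1 (bin 1); offset now 23 = byte 2 bit 7; 17 bits remain
Read 5: bits[23:27] width=4 -> value=15 (bin 1111); offset now 27 = byte 3 bit 3; 13 bits remain
Read 6: bits[27:38] width=11 -> value=1538 (bin 11000000010); offset now 38 = byte 4 bit 6; 2 bits remain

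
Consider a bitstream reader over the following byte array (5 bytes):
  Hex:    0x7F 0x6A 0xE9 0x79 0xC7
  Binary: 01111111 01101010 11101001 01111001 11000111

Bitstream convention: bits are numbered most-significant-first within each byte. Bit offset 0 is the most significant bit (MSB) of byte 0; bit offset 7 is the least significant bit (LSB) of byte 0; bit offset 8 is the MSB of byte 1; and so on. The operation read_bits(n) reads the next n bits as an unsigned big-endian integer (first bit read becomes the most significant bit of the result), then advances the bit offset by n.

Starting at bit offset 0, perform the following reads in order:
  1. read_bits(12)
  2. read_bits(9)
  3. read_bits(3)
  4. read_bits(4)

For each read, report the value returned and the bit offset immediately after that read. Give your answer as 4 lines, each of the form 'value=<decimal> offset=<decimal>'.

Read 1: bits[0:12] width=12 -> value=2038 (bin 011111110110); offset now 12 = byte 1 bit 4; 28 bits remain
Read 2: bits[12:21] width=9 -> value=349 (bin 101011101); offset now 21 = byte 2 bit 5; 19 bits remain
Read 3: bits[21:24] width=3 -> value=1 (bin 001); offset now 24 = byte 3 bit 0; 16 bits remain
Read 4: bits[24:28] width=4 -> value=7 (bin 0111); offset now 28 = byte 3 bit 4; 12 bits remain

Answer: value=2038 offset=12
value=349 offset=21
value=1 offset=24
value=7 offset=28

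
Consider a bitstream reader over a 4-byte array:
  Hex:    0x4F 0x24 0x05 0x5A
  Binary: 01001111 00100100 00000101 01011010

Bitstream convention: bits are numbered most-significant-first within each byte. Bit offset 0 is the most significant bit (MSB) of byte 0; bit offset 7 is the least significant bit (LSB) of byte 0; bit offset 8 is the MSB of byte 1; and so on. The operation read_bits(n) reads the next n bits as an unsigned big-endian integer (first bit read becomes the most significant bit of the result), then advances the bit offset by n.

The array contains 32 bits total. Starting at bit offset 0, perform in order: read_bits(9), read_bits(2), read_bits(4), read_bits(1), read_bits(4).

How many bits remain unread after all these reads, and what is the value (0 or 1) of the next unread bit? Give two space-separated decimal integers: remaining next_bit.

Answer: 12 0

Derivation:
Read 1: bits[0:9] width=9 -> value=158 (bin 010011110); offset now 9 = byte 1 bit 1; 23 bits remain
Read 2: bits[9:11] width=2 -> value=1 (bin 01); offset now 11 = byte 1 bit 3; 21 bits remain
Read 3: bits[11:15] width=4 -> value=2 (bin 0010); offset now 15 = byte 1 bit 7; 17 bits remain
Read 4: bits[15:16] width=1 -> value=0 (bin 0); offset now 16 = byte 2 bit 0; 16 bits remain
Read 5: bits[16:20] width=4 -> value=0 (bin 0000); offset now 20 = byte 2 bit 4; 12 bits remain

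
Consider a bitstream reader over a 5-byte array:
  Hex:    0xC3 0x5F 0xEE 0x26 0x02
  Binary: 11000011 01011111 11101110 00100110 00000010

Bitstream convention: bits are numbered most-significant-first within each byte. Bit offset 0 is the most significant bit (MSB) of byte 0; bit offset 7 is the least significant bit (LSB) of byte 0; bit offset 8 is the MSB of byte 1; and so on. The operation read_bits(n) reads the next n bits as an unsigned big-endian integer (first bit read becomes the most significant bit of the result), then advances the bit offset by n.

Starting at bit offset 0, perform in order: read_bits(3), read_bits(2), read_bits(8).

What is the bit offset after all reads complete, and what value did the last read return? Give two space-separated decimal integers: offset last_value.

Read 1: bits[0:3] width=3 -> value=6 (bin 110); offset now 3 = byte 0 bit 3; 37 bits remain
Read 2: bits[3:5] width=2 -> value=0 (bin 00); offset now 5 = byte 0 bit 5; 35 bits remain
Read 3: bits[5:13] width=8 -> value=107 (bin 01101011); offset now 13 = byte 1 bit 5; 27 bits remain

Answer: 13 107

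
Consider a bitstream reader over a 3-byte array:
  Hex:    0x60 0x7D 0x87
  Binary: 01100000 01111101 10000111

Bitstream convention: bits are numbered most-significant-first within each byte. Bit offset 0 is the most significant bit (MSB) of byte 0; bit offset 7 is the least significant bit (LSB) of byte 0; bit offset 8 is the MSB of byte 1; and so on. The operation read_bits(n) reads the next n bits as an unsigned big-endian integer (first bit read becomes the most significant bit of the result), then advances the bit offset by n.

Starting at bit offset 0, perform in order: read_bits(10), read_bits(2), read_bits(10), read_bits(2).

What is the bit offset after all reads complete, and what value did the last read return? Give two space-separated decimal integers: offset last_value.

Answer: 24 3

Derivation:
Read 1: bits[0:10] width=10 -> value=385 (bin 0110000001); offset now 10 = byte 1 bit 2; 14 bits remain
Read 2: bits[10:12] width=2 -> value=3 (bin 11); offset now 12 = byte 1 bit 4; 12 bits remain
Read 3: bits[12:22] width=10 -> value=865 (bin 1101100001); offset now 22 = byte 2 bit 6; 2 bits remain
Read 4: bits[22:24] width=2 -> value=3 (bin 11); offset now 24 = byte 3 bit 0; 0 bits remain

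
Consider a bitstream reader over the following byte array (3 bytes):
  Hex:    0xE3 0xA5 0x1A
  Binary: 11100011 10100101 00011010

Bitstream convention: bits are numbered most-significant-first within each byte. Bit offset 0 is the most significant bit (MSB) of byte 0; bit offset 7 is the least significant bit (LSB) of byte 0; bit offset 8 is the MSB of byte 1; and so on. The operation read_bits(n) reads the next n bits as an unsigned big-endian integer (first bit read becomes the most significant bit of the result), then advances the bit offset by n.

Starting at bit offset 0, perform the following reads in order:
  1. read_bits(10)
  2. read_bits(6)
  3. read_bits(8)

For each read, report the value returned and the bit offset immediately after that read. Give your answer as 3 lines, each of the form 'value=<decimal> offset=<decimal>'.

Answer: value=910 offset=10
value=37 offset=16
value=26 offset=24

Derivation:
Read 1: bits[0:10] width=10 -> value=910 (bin 1110001110); offset now 10 = byte 1 bit 2; 14 bits remain
Read 2: bits[10:16] width=6 -> value=37 (bin 100101); offset now 16 = byte 2 bit 0; 8 bits remain
Read 3: bits[16:24] width=8 -> value=26 (bin 00011010); offset now 24 = byte 3 bit 0; 0 bits remain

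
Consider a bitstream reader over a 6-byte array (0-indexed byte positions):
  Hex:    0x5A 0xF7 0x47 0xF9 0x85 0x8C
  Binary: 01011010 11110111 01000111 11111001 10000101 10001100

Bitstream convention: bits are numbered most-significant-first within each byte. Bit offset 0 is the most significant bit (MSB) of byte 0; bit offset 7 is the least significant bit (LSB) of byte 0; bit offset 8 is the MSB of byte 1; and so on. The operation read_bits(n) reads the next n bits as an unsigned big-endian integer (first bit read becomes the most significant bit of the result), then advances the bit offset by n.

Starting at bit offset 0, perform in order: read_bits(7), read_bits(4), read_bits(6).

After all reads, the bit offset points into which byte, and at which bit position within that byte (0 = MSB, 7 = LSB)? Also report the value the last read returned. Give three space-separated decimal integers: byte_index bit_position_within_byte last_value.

Answer: 2 1 46

Derivation:
Read 1: bits[0:7] width=7 -> value=45 (bin 0101101); offset now 7 = byte 0 bit 7; 41 bits remain
Read 2: bits[7:11] width=4 -> value=7 (bin 0111); offset now 11 = byte 1 bit 3; 37 bits remain
Read 3: bits[11:17] width=6 -> value=46 (bin 101110); offset now 17 = byte 2 bit 1; 31 bits remain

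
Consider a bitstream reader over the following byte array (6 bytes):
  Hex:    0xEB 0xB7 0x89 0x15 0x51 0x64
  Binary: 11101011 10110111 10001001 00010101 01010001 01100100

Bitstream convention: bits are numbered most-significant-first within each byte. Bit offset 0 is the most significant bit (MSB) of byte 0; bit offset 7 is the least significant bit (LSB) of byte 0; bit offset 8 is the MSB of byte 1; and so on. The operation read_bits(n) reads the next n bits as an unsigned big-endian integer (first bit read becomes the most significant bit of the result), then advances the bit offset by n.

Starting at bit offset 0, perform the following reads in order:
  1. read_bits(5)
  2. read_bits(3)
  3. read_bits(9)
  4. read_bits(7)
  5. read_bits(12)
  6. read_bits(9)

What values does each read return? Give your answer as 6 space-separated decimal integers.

Read 1: bits[0:5] width=5 -> value=29 (bin 11101); offset now 5 = byte 0 bit 5; 43 bits remain
Read 2: bits[5:8] width=3 -> value=3 (bin 011); offset now 8 = byte 1 bit 0; 40 bits remain
Read 3: bits[8:17] width=9 -> value=367 (bin 101101111); offset now 17 = byte 2 bit 1; 31 bits remain
Read 4: bits[17:24] width=7 -> value=9 (bin 0001001); offset now 24 = byte 3 bit 0; 24 bits remain
Read 5: bits[24:36] width=12 -> value=341 (bin 000101010101); offset now 36 = byte 4 bit 4; 12 bits remain
Read 6: bits[36:45] width=9 -> value=44 (bin 000101100); offset now 45 = byte 5 bit 5; 3 bits remain

Answer: 29 3 367 9 341 44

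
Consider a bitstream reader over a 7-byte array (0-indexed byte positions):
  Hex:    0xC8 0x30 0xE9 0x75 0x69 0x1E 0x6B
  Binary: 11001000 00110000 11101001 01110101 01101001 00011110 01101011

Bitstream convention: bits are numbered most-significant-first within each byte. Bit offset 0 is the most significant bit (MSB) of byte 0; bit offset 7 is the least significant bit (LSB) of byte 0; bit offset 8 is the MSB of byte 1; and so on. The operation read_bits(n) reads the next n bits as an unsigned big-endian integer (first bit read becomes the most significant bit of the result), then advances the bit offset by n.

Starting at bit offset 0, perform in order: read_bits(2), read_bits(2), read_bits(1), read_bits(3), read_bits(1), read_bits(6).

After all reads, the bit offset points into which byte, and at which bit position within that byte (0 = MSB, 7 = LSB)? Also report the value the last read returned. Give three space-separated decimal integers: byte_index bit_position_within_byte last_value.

Read 1: bits[0:2] width=2 -> value=3 (bin 11); offset now 2 = byte 0 bit 2; 54 bits remain
Read 2: bits[2:4] width=2 -> value=0 (bin 00); offset now 4 = byte 0 bit 4; 52 bits remain
Read 3: bits[4:5] width=1 -> value=1 (bin 1); offset now 5 = byte 0 bit 5; 51 bits remain
Read 4: bits[5:8] width=3 -> value=0 (bin 000); offset now 8 = byte 1 bit 0; 48 bits remain
Read 5: bits[8:9] width=1 -> value=0 (bin 0); offset now 9 = byte 1 bit 1; 47 bits remain
Read 6: bits[9:15] width=6 -> value=24 (bin 011000); offset now 15 = byte 1 bit 7; 41 bits remain

Answer: 1 7 24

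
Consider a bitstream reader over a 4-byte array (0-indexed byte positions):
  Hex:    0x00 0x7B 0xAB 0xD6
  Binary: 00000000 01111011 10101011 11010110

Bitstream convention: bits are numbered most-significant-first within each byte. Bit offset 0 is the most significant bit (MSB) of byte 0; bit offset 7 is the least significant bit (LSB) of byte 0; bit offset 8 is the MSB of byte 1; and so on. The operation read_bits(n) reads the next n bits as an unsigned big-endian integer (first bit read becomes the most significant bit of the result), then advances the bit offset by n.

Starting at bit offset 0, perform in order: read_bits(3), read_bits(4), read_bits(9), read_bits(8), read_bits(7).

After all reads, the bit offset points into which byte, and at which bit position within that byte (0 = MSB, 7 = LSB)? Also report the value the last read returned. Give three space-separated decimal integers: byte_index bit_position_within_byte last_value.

Answer: 3 7 107

Derivation:
Read 1: bits[0:3] width=3 -> value=0 (bin 000); offset now 3 = byte 0 bit 3; 29 bits remain
Read 2: bits[3:7] width=4 -> value=0 (bin 0000); offset now 7 = byte 0 bit 7; 25 bits remain
Read 3: bits[7:16] width=9 -> value=123 (bin 001111011); offset now 16 = byte 2 bit 0; 16 bits remain
Read 4: bits[16:24] width=8 -> value=171 (bin 10101011); offset now 24 = byte 3 bit 0; 8 bits remain
Read 5: bits[24:31] width=7 -> value=107 (bin 1101011); offset now 31 = byte 3 bit 7; 1 bits remain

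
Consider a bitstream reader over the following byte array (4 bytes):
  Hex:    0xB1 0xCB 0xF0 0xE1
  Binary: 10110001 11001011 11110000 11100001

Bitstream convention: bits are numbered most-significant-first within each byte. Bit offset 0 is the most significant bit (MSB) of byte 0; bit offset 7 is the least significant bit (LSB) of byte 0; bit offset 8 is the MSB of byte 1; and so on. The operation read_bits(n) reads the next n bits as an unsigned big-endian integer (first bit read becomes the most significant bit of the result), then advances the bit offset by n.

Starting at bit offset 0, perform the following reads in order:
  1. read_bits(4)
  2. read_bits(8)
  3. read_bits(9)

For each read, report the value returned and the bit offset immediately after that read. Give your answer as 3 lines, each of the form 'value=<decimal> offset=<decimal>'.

Answer: value=11 offset=4
value=28 offset=12
value=382 offset=21

Derivation:
Read 1: bits[0:4] width=4 -> value=11 (bin 1011); offset now 4 = byte 0 bit 4; 28 bits remain
Read 2: bits[4:12] width=8 -> value=28 (bin 00011100); offset now 12 = byte 1 bit 4; 20 bits remain
Read 3: bits[12:21] width=9 -> value=382 (bin 101111110); offset now 21 = byte 2 bit 5; 11 bits remain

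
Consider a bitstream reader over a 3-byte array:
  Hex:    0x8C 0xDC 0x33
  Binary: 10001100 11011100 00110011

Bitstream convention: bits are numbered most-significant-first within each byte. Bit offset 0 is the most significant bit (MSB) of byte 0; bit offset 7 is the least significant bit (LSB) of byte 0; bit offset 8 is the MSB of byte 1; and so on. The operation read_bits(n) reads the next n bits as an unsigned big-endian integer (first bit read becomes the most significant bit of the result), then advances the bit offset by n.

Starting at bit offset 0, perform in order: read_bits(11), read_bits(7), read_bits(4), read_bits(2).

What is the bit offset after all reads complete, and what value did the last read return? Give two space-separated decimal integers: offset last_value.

Answer: 24 3

Derivation:
Read 1: bits[0:11] width=11 -> value=1126 (bin 10001100110); offset now 11 = byte 1 bit 3; 13 bits remain
Read 2: bits[11:18] width=7 -> value=112 (bin 1110000); offset now 18 = byte 2 bit 2; 6 bits remain
Read 3: bits[18:22] width=4 -> value=12 (bin 1100); offset now 22 = byte 2 bit 6; 2 bits remain
Read 4: bits[22:24] width=2 -> value=3 (bin 11); offset now 24 = byte 3 bit 0; 0 bits remain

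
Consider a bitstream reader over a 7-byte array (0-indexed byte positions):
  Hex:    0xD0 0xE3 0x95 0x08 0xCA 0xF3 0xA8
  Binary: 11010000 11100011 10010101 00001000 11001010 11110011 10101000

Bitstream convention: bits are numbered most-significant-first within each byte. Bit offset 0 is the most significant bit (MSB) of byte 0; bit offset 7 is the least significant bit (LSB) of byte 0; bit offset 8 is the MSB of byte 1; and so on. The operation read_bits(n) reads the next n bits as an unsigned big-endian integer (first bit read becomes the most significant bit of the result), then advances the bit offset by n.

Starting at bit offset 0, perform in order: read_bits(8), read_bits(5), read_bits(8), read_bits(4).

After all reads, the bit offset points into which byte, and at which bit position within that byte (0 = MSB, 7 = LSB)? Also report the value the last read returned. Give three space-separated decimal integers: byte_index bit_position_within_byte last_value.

Answer: 3 1 10

Derivation:
Read 1: bits[0:8] width=8 -> value=208 (bin 11010000); offset now 8 = byte 1 bit 0; 48 bits remain
Read 2: bits[8:13] width=5 -> value=28 (bin 11100); offset now 13 = byte 1 bit 5; 43 bits remain
Read 3: bits[13:21] width=8 -> value=114 (bin 01110010); offset now 21 = byte 2 bit 5; 35 bits remain
Read 4: bits[21:25] width=4 -> value=10 (bin 1010); offset now 25 = byte 3 bit 1; 31 bits remain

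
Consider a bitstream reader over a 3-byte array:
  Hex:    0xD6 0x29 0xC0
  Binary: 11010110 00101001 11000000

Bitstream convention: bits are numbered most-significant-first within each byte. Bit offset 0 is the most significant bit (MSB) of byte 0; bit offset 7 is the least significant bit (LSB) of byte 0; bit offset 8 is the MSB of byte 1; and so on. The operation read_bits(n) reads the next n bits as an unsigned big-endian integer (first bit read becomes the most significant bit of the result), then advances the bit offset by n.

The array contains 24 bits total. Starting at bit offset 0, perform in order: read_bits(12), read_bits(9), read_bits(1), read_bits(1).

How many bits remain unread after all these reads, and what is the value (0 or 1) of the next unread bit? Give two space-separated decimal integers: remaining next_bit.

Read 1: bits[0:12] width=12 -> value=3426 (bin 110101100010); offset now 12 = byte 1 bit 4; 12 bits remain
Read 2: bits[12:21] width=9 -> value=312 (bin 100111000); offset now 21 = byte 2 bit 5; 3 bits remain
Read 3: bits[21:22] width=1 -> value=0 (bin 0); offset now 22 = byte 2 bit 6; 2 bits remain
Read 4: bits[22:23] width=1 -> value=0 (bin 0); offset now 23 = byte 2 bit 7; 1 bits remain

Answer: 1 0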